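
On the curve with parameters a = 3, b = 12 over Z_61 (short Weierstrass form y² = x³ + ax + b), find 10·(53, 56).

(28, 37)

Write G = (53, 56).
Repeated addition: build up to 10G.
2G: tangent at (53, 56): λ = (3·53² + 3)/(2·56) ≡ 12/51. 51⁻¹ ≡ 6 (mod 61) since 51·6 = 306 ≡ 1, so λ ≡ 12·6 ≡ 11.
  x = λ² - 53 - 53 = 121 - 106 ≡ 15; y = λ·(53 - 15) - 56 ≡ 57. → (15, 57)
3G: (15, 57) + (53, 56). λ = (56 - 57)/(53 - 15) ≡ 60/38 mod 61. 38⁻¹ ≡ 53 (mod 61), so λ ≡ 8.
  x = λ² - 15 - 53 = 64 - 68 ≡ 57; y = λ·(15 - 57) - 57 ≡ 34. → (57, 34)
4G: (57, 34) + (53, 56). λ = (56 - 34)/(53 - 57) ≡ 22/57 mod 61. 57⁻¹ ≡ 15 (mod 61) since 57·15 = 855 ≡ 1, so λ ≡ 25.
  x = λ² - 57 - 53 = 625 - 110 ≡ 27; y = λ·(57 - 27) - 34 ≡ 45. → (27, 45)
5G: (27, 45) + (53, 56). λ = (56 - 45)/(53 - 27) ≡ 11/26 mod 61. 26⁻¹ ≡ 54 (mod 61) since 26·54 = 1404 ≡ 1, so λ ≡ 45.
  x = λ² - 27 - 53 = 2025 - 80 ≡ 54; y = λ·(27 - 54) - 45 ≡ 21. → (54, 21)
6G: (54, 21) + (53, 56). λ = (56 - 21)/(53 - 54) ≡ 35/60 mod 61. 60⁻¹ ≡ 60 (mod 61), so λ ≡ 26.
  x = λ² - 54 - 53 = 676 - 107 ≡ 20; y = λ·(54 - 20) - 21 ≡ 9. → (20, 9)
7G: (20, 9) + (53, 56). λ = (56 - 9)/(53 - 20) ≡ 47/33 mod 61. 33⁻¹ ≡ 37 (mod 61) since 33·37 = 1221 ≡ 1, so λ ≡ 31.
  x = λ² - 20 - 53 = 961 - 73 ≡ 34; y = λ·(20 - 34) - 9 ≡ 45. → (34, 45)
8G: (34, 45) + (53, 56). λ = (56 - 45)/(53 - 34) ≡ 11/19 mod 61. 19⁻¹ ≡ 45 (mod 61), so λ ≡ 7.
  x = λ² - 34 - 53 = 49 - 87 ≡ 23; y = λ·(34 - 23) - 45 ≡ 32. → (23, 32)
9G: (23, 32) + (53, 56). λ = (56 - 32)/(53 - 23) ≡ 24/30 mod 61. 30⁻¹ ≡ 59 (mod 61), so λ ≡ 13.
  x = λ² - 23 - 53 = 169 - 76 ≡ 32; y = λ·(23 - 32) - 32 ≡ 34. → (32, 34)
10G: (32, 34) + (53, 56). λ = (56 - 34)/(53 - 32) ≡ 22/21 mod 61. 21⁻¹ ≡ 32 (mod 61), so λ ≡ 33.
  x = λ² - 32 - 53 = 1089 - 85 ≡ 28; y = λ·(32 - 28) - 34 ≡ 37. → (28, 37)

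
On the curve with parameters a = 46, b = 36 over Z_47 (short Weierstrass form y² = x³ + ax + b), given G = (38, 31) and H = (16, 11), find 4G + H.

First 4G:
Double-and-add on 4 = (100)₂. Start with G = (38, 31) for the leading 1-bit.
double: tangent at (38, 31): λ = (3·38² + 46)/(2·31) ≡ 7/15. 15⁻¹ ≡ 22 (mod 47) since 15·22 = 330 ≡ 1, so λ ≡ 7·22 ≡ 13.
  x = λ² - 38 - 38 = 169 - 76 ≡ 46; y = λ·(38 - 46) - 31 ≡ 6. → (46, 6)
double: tangent at (46, 6): λ = (3·46² + 46)/(2·6) ≡ 2/12. 12⁻¹ ≡ 4 (mod 47), so λ ≡ 2·4 ≡ 8.
  x = λ² - 46 - 46 = 64 - 92 ≡ 19; y = λ·(46 - 19) - 6 ≡ 22. → (19, 22)
4G = (19, 22).
Finally 4G + H:
(19, 22) + (16, 11). λ = (11 - 22)/(16 - 19) ≡ 36/44 mod 47. 44⁻¹ ≡ 31 (mod 47) since 44·31 = 1364 ≡ 1, so λ ≡ 35.
  x = λ² - 19 - 16 = 1225 - 35 ≡ 15; y = λ·(19 - 15) - 22 ≡ 24. → (15, 24)

(15, 24)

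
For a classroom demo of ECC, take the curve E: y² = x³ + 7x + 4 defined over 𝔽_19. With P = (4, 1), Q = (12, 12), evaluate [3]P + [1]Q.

(4, 1)

First 3P:
Repeated addition: build up to 3P.
2P: tangent at (4, 1): λ = (3·4² + 7)/(2·1) ≡ 17/2. 2⁻¹ ≡ 10 (mod 19), so λ ≡ 17·10 ≡ 18.
  x = λ² - 4 - 4 = 324 - 8 ≡ 12; y = λ·(4 - 12) - 1 ≡ 7. → (12, 7)
3P: (12, 7) + (4, 1). λ = (1 - 7)/(4 - 12) ≡ 13/11 mod 19. 11⁻¹ ≡ 7 (mod 19), so λ ≡ 15.
  x = λ² - 12 - 4 = 225 - 16 ≡ 0; y = λ·(12 - 0) - 7 ≡ 2. → (0, 2)
3P = (0, 2).
Finally 3P + Q:
(0, 2) + (12, 12). λ = (12 - 2)/(12 - 0) ≡ 10/12 mod 19. 12⁻¹ ≡ 8 (mod 19) since 12·8 = 96 ≡ 1, so λ ≡ 4.
  x = λ² - 0 - 12 = 16 - 12 ≡ 4; y = λ·(0 - 4) - 2 ≡ 1. → (4, 1)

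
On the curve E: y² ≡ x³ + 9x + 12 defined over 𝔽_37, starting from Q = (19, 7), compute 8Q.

(0, 7)

Double-and-add on 8 = (1000)₂. Start with Q = (19, 7) for the leading 1-bit.
double: tangent at (19, 7): λ = (3·19² + 9)/(2·7) ≡ 19/14. 14⁻¹ ≡ 8 (mod 37), so λ ≡ 19·8 ≡ 4.
  x = λ² - 19 - 19 = 16 - 38 ≡ 15; y = λ·(19 - 15) - 7 ≡ 9. → (15, 9)
double: tangent at (15, 9): λ = (3·15² + 9)/(2·9) ≡ 18/18. 18⁻¹ ≡ 35 (mod 37) since 18·35 = 630 ≡ 1, so λ ≡ 18·35 ≡ 1.
  x = λ² - 15 - 15 = 1 - 30 ≡ 8; y = λ·(15 - 8) - 9 ≡ 35. → (8, 35)
double: tangent at (8, 35): λ = (3·8² + 9)/(2·35) ≡ 16/33. 33⁻¹ ≡ 9 (mod 37), so λ ≡ 16·9 ≡ 33.
  x = λ² - 8 - 8 = 1089 - 16 ≡ 0; y = λ·(8 - 0) - 35 ≡ 7. → (0, 7)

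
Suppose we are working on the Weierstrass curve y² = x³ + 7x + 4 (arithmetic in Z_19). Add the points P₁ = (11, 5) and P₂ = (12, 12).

(7, 4)

(11, 5) + (12, 12). λ = (12 - 5)/(12 - 11) ≡ 7/1 mod 19. 1⁻¹ ≡ 1 (mod 19), so λ ≡ 7.
  x = λ² - 11 - 12 = 49 - 23 ≡ 7; y = λ·(11 - 7) - 5 ≡ 4. → (7, 4)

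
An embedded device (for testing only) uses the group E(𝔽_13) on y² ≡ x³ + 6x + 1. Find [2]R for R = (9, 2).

(5, 0)

tangent at (9, 2): λ = (3·9² + 6)/(2·2) ≡ 2/4. 4⁻¹ ≡ 10 (mod 13) since 4·10 = 40 ≡ 1, so λ ≡ 2·10 ≡ 7.
  x = λ² - 9 - 9 = 49 - 18 ≡ 5; y = λ·(9 - 5) - 2 ≡ 0. → (5, 0)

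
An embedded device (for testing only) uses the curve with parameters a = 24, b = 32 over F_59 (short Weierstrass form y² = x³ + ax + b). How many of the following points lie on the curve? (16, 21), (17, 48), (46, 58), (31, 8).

(16, 21): 21² ≡ 28, rhs ≡ 28 → on.
(17, 48): 48² ≡ 3, rhs ≡ 43 → off.
(46, 58): 58² ≡ 1, rhs ≡ 1 → on.
(31, 8): 8² ≡ 5, rhs ≡ 5 → on.

3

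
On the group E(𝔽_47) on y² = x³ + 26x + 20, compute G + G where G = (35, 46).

(13, 39)

tangent at (35, 46): λ = (3·35² + 26)/(2·46) ≡ 35/45. 45⁻¹ ≡ 23 (mod 47), so λ ≡ 35·23 ≡ 6.
  x = λ² - 35 - 35 = 36 - 70 ≡ 13; y = λ·(35 - 13) - 46 ≡ 39. → (13, 39)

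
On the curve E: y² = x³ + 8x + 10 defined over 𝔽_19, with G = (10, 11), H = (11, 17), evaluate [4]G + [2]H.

First 4G:
Repeated addition: build up to 4G.
2G: tangent at (10, 11): λ = (3·10² + 8)/(2·11) ≡ 4/3. 3⁻¹ ≡ 13 (mod 19), so λ ≡ 4·13 ≡ 14.
  x = λ² - 10 - 10 = 196 - 20 ≡ 5; y = λ·(10 - 5) - 11 ≡ 2. → (5, 2)
3G: (5, 2) + (10, 11). λ = (11 - 2)/(10 - 5) ≡ 9/5 mod 19. 5⁻¹ ≡ 4 (mod 19) since 5·4 = 20 ≡ 1, so λ ≡ 17.
  x = λ² - 5 - 10 = 289 - 15 ≡ 8; y = λ·(5 - 8) - 2 ≡ 4. → (8, 4)
4G: (8, 4) + (10, 11). λ = (11 - 4)/(10 - 8) ≡ 7/2 mod 19. 2⁻¹ ≡ 10 (mod 19) since 2·10 = 20 ≡ 1, so λ ≡ 13.
  x = λ² - 8 - 10 = 169 - 18 ≡ 18; y = λ·(8 - 18) - 4 ≡ 18. → (18, 18)
4G = (18, 18).
Next 2H:
Repeated addition: build up to 2H.
2H: tangent at (11, 17): λ = (3·11² + 8)/(2·17) ≡ 10/15. 15⁻¹ ≡ 14 (mod 19), so λ ≡ 10·14 ≡ 7.
  x = λ² - 11 - 11 = 49 - 22 ≡ 8; y = λ·(11 - 8) - 17 ≡ 4. → (8, 4)
2H = (8, 4).
Finally 4G + 2H:
(18, 18) + (8, 4). λ = (4 - 18)/(8 - 18) ≡ 5/9 mod 19. 9⁻¹ ≡ 17 (mod 19) since 9·17 = 153 ≡ 1, so λ ≡ 9.
  x = λ² - 18 - 8 = 81 - 26 ≡ 17; y = λ·(18 - 17) - 18 ≡ 10. → (17, 10)

(17, 10)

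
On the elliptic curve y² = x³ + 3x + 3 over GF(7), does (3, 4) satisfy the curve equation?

no

y² = 4² ≡ 2; x³ + 3x + 3 = 39 ≡ 4 (mod 7). 2 ≠ 4.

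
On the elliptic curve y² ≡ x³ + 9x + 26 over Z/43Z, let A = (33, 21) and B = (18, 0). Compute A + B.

(6, 34)

(33, 21) + (18, 0). λ = (0 - 21)/(18 - 33) ≡ 22/28 mod 43. 28⁻¹ ≡ 20 (mod 43), so λ ≡ 10.
  x = λ² - 33 - 18 = 100 - 51 ≡ 6; y = λ·(33 - 6) - 21 ≡ 34. → (6, 34)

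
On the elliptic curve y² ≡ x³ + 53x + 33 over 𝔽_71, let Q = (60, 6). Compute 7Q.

(24, 52)

Repeated addition: build up to 7Q.
2Q: tangent at (60, 6): λ = (3·60² + 53)/(2·6) ≡ 61/12. 12⁻¹ ≡ 6 (mod 71) since 12·6 = 72 ≡ 1, so λ ≡ 61·6 ≡ 11.
  x = λ² - 60 - 60 = 121 - 120 ≡ 1; y = λ·(60 - 1) - 6 ≡ 4. → (1, 4)
3Q: (1, 4) + (60, 6). λ = (6 - 4)/(60 - 1) ≡ 2/59 mod 71. 59⁻¹ ≡ 65 (mod 71), so λ ≡ 59.
  x = λ² - 1 - 60 = 3481 - 61 ≡ 12; y = λ·(1 - 12) - 4 ≡ 57. → (12, 57)
4Q: (12, 57) + (60, 6). λ = (6 - 57)/(60 - 12) ≡ 20/48 mod 71. 48⁻¹ ≡ 37 (mod 71), so λ ≡ 30.
  x = λ² - 12 - 60 = 900 - 72 ≡ 47; y = λ·(12 - 47) - 57 ≡ 29. → (47, 29)
5Q: (47, 29) + (60, 6). λ = (6 - 29)/(60 - 47) ≡ 48/13 mod 71. 13⁻¹ ≡ 11 (mod 71), so λ ≡ 31.
  x = λ² - 47 - 60 = 961 - 107 ≡ 2; y = λ·(47 - 2) - 29 ≡ 17. → (2, 17)
6Q: (2, 17) + (60, 6). λ = (6 - 17)/(60 - 2) ≡ 60/58 mod 71. 58⁻¹ ≡ 60 (mod 71) since 58·60 = 3480 ≡ 1, so λ ≡ 50.
  x = λ² - 2 - 60 = 2500 - 62 ≡ 24; y = λ·(2 - 24) - 17 ≡ 19. → (24, 19)
7Q: (24, 19) + (60, 6). λ = (6 - 19)/(60 - 24) ≡ 58/36 mod 71. 36⁻¹ ≡ 2 (mod 71) since 36·2 = 72 ≡ 1, so λ ≡ 45.
  x = λ² - 24 - 60 = 2025 - 84 ≡ 24; y = λ·(24 - 24) - 19 ≡ 52. → (24, 52)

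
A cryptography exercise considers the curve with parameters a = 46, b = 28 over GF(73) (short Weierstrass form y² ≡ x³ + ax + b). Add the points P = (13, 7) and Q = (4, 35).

(13, 7) + (4, 35). λ = (35 - 7)/(4 - 13) ≡ 28/64 mod 73. 64⁻¹ ≡ 8 (mod 73) since 64·8 = 512 ≡ 1, so λ ≡ 5.
  x = λ² - 13 - 4 = 25 - 17 ≡ 8; y = λ·(13 - 8) - 7 ≡ 18. → (8, 18)

(8, 18)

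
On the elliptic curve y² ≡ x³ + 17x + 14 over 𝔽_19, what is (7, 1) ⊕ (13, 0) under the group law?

(7, 1) + (13, 0). λ = (0 - 1)/(13 - 7) ≡ 18/6 mod 19. 6⁻¹ ≡ 16 (mod 19) since 6·16 = 96 ≡ 1, so λ ≡ 3.
  x = λ² - 7 - 13 = 9 - 20 ≡ 8; y = λ·(7 - 8) - 1 ≡ 15. → (8, 15)

(8, 15)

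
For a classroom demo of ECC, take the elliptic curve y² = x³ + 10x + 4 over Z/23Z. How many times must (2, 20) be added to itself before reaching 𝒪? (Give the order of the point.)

10

2P: tangent at (2, 20): λ = (3·2² + 10)/(2·20) ≡ 22/17. 17⁻¹ ≡ 19 (mod 23), so λ ≡ 22·19 ≡ 4.
  x = λ² - 2 - 2 = 16 - 4 ≡ 12; y = λ·(2 - 12) - 20 ≡ 9. → (12, 9)
3P: (12, 9) + (2, 20). λ = (20 - 9)/(2 - 12) ≡ 11/13 mod 23. 13⁻¹ ≡ 16 (mod 23) since 13·16 = 208 ≡ 1, so λ ≡ 15.
  x = λ² - 12 - 2 = 225 - 14 ≡ 4; y = λ·(12 - 4) - 9 ≡ 19. → (4, 19)
4P: (4, 19) + (2, 20). λ = (20 - 19)/(2 - 4) ≡ 1/21 mod 23. 21⁻¹ ≡ 11 (mod 23), so λ ≡ 11.
  x = λ² - 4 - 2 = 121 - 6 ≡ 0; y = λ·(4 - 0) - 19 ≡ 2. → (0, 2)
5P: (0, 2) + (2, 20). λ = (20 - 2)/(2 - 0) ≡ 18/2 mod 23. 2⁻¹ ≡ 12 (mod 23), so λ ≡ 9.
  x = λ² - 0 - 2 = 81 - 2 ≡ 10; y = λ·(0 - 10) - 2 ≡ 0. → (10, 0)
6P: (10, 0) + (2, 20). λ = (20 - 0)/(2 - 10) ≡ 20/15 mod 23. 15⁻¹ ≡ 20 (mod 23) since 15·20 = 300 ≡ 1, so λ ≡ 9.
  x = λ² - 10 - 2 = 81 - 12 ≡ 0; y = λ·(10 - 0) - 0 ≡ 21. → (0, 21)
7P: (0, 21) + (2, 20). λ = (20 - 21)/(2 - 0) ≡ 22/2 mod 23. 2⁻¹ ≡ 12 (mod 23) since 2·12 = 24 ≡ 1, so λ ≡ 11.
  x = λ² - 0 - 2 = 121 - 2 ≡ 4; y = λ·(0 - 4) - 21 ≡ 4. → (4, 4)
8P: (4, 4) + (2, 20). λ = (20 - 4)/(2 - 4) ≡ 16/21 mod 23. 21⁻¹ ≡ 11 (mod 23), so λ ≡ 15.
  x = λ² - 4 - 2 = 225 - 6 ≡ 12; y = λ·(4 - 12) - 4 ≡ 14. → (12, 14)
9P: (12, 14) + (2, 20). λ = (20 - 14)/(2 - 12) ≡ 6/13 mod 23. 13⁻¹ ≡ 16 (mod 23) since 13·16 = 208 ≡ 1, so λ ≡ 4.
  x = λ² - 12 - 2 = 16 - 14 ≡ 2; y = λ·(12 - 2) - 14 ≡ 3. → (2, 3)
10P: (2, 3) + (2, 20): same x and y₁ ≡ -y₂, so the sum is 𝒪.
10P = 𝒪, so the order is 10.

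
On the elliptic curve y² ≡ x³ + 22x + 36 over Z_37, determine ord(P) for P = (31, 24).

2P: tangent at (31, 24): λ = (3·31² + 22)/(2·24) ≡ 19/11. 11⁻¹ ≡ 27 (mod 37) since 11·27 = 297 ≡ 1, so λ ≡ 19·27 ≡ 32.
  x = λ² - 31 - 31 = 1024 - 62 ≡ 0; y = λ·(31 - 0) - 24 ≡ 6. → (0, 6)
3P: (0, 6) + (31, 24). λ = (24 - 6)/(31 - 0) ≡ 18/31 mod 37. 31⁻¹ ≡ 6 (mod 37), so λ ≡ 34.
  x = λ² - 0 - 31 = 1156 - 31 ≡ 15; y = λ·(0 - 15) - 6 ≡ 2. → (15, 2)
4P: (15, 2) + (31, 24). λ = (24 - 2)/(31 - 15) ≡ 22/16 mod 37. 16⁻¹ ≡ 7 (mod 37), so λ ≡ 6.
  x = λ² - 15 - 31 = 36 - 46 ≡ 27; y = λ·(15 - 27) - 2 ≡ 0. → (27, 0)
5P: (27, 0) + (31, 24). λ = (24 - 0)/(31 - 27) ≡ 24/4 mod 37. 4⁻¹ ≡ 28 (mod 37), so λ ≡ 6.
  x = λ² - 27 - 31 = 36 - 58 ≡ 15; y = λ·(27 - 15) - 0 ≡ 35. → (15, 35)
6P: (15, 35) + (31, 24). λ = (24 - 35)/(31 - 15) ≡ 26/16 mod 37. 16⁻¹ ≡ 7 (mod 37) since 16·7 = 112 ≡ 1, so λ ≡ 34.
  x = λ² - 15 - 31 = 1156 - 46 ≡ 0; y = λ·(15 - 0) - 35 ≡ 31. → (0, 31)
7P: (0, 31) + (31, 24). λ = (24 - 31)/(31 - 0) ≡ 30/31 mod 37. 31⁻¹ ≡ 6 (mod 37), so λ ≡ 32.
  x = λ² - 0 - 31 = 1024 - 31 ≡ 31; y = λ·(0 - 31) - 31 ≡ 13. → (31, 13)
8P: (31, 13) + (31, 24): same x and y₁ ≡ -y₂, so the sum is the point at infinity.
8P = the point at infinity, so the order is 8.

8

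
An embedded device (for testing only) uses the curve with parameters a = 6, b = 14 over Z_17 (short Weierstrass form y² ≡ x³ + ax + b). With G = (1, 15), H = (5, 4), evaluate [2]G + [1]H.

(8, 9)

First 2G:
Repeated addition: build up to 2G.
2G: tangent at (1, 15): λ = (3·1² + 6)/(2·15) ≡ 9/13. 13⁻¹ ≡ 4 (mod 17), so λ ≡ 9·4 ≡ 2.
  x = λ² - 1 - 1 = 4 - 2 ≡ 2; y = λ·(1 - 2) - 15 ≡ 0. → (2, 0)
2G = (2, 0).
Finally 2G + H:
(2, 0) + (5, 4). λ = (4 - 0)/(5 - 2) ≡ 4/3 mod 17. 3⁻¹ ≡ 6 (mod 17), so λ ≡ 7.
  x = λ² - 2 - 5 = 49 - 7 ≡ 8; y = λ·(2 - 8) - 0 ≡ 9. → (8, 9)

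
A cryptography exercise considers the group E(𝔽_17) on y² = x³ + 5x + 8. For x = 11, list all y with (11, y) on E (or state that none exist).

0

x³ + 5x + 8 = 1394 ≡ 0 (mod 17).
Only y = 0 satisfies y² ≡ 0.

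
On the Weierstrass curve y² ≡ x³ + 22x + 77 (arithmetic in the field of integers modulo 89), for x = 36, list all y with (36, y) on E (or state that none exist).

x³ + 22x + 77 = 47525 ≡ 88 (mod 89).
Square roots of 88 mod 89: 34 and 55 (since 34² = 1156 ≡ 88).

34, 55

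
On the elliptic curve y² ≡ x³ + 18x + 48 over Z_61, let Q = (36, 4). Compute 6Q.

(4, 1)

Repeated addition: build up to 6Q.
2Q: tangent at (36, 4): λ = (3·36² + 18)/(2·4) ≡ 2/8. 8⁻¹ ≡ 23 (mod 61) since 8·23 = 184 ≡ 1, so λ ≡ 2·23 ≡ 46.
  x = λ² - 36 - 36 = 2116 - 72 ≡ 31; y = λ·(36 - 31) - 4 ≡ 43. → (31, 43)
3Q: (31, 43) + (36, 4). λ = (4 - 43)/(36 - 31) ≡ 22/5 mod 61. 5⁻¹ ≡ 49 (mod 61), so λ ≡ 41.
  x = λ² - 31 - 36 = 1681 - 67 ≡ 28; y = λ·(31 - 28) - 43 ≡ 19. → (28, 19)
4Q: (28, 19) + (36, 4). λ = (4 - 19)/(36 - 28) ≡ 46/8 mod 61. 8⁻¹ ≡ 23 (mod 61), so λ ≡ 21.
  x = λ² - 28 - 36 = 441 - 64 ≡ 11; y = λ·(28 - 11) - 19 ≡ 33. → (11, 33)
5Q: (11, 33) + (36, 4). λ = (4 - 33)/(36 - 11) ≡ 32/25 mod 61. 25⁻¹ ≡ 22 (mod 61), so λ ≡ 33.
  x = λ² - 11 - 36 = 1089 - 47 ≡ 5; y = λ·(11 - 5) - 33 ≡ 43. → (5, 43)
6Q: (5, 43) + (36, 4). λ = (4 - 43)/(36 - 5) ≡ 22/31 mod 61. 31⁻¹ ≡ 2 (mod 61), so λ ≡ 44.
  x = λ² - 5 - 36 = 1936 - 41 ≡ 4; y = λ·(5 - 4) - 43 ≡ 1. → (4, 1)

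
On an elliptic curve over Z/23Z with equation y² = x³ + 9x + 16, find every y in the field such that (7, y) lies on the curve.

x³ + 9x + 16 = 422 ≡ 8 (mod 23).
Square roots of 8 mod 23: 10 and 13 (since 10² = 100 ≡ 8).

10, 13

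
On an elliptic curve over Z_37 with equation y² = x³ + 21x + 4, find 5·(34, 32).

Write P = (34, 32).
Double-and-add on 5 = (101)₂. Start with P = (34, 32) for the leading 1-bit.
double: tangent at (34, 32): λ = (3·34² + 21)/(2·32) ≡ 11/27. 27⁻¹ ≡ 11 (mod 37), so λ ≡ 11·11 ≡ 10.
  x = λ² - 34 - 34 = 100 - 68 ≡ 32; y = λ·(34 - 32) - 32 ≡ 25. → (32, 25)
double: tangent at (32, 25): λ = (3·32² + 21)/(2·25) ≡ 22/13. 13⁻¹ ≡ 20 (mod 37) since 13·20 = 260 ≡ 1, so λ ≡ 22·20 ≡ 33.
  x = λ² - 32 - 32 = 1089 - 64 ≡ 26; y = λ·(32 - 26) - 25 ≡ 25. → (26, 25)
add P: (26, 25) + (34, 32). λ = (32 - 25)/(34 - 26) ≡ 7/8 mod 37. 8⁻¹ ≡ 14 (mod 37), so λ ≡ 24.
  x = λ² - 26 - 34 = 576 - 60 ≡ 35; y = λ·(26 - 35) - 25 ≡ 18. → (35, 18)

(35, 18)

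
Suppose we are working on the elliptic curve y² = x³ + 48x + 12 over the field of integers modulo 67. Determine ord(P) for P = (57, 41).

2P: tangent at (57, 41): λ = (3·57² + 48)/(2·41) ≡ 13/15. 15⁻¹ ≡ 9 (mod 67) since 15·9 = 135 ≡ 1, so λ ≡ 13·9 ≡ 50.
  x = λ² - 57 - 57 = 2500 - 114 ≡ 41; y = λ·(57 - 41) - 41 ≡ 22. → (41, 22)
3P: (41, 22) + (57, 41). λ = (41 - 22)/(57 - 41) ≡ 19/16 mod 67. 16⁻¹ ≡ 21 (mod 67), so λ ≡ 64.
  x = λ² - 41 - 57 = 4096 - 98 ≡ 45; y = λ·(41 - 45) - 22 ≡ 57. → (45, 57)
4P: (45, 57) + (57, 41). λ = (41 - 57)/(57 - 45) ≡ 51/12 mod 67. 12⁻¹ ≡ 28 (mod 67) since 12·28 = 336 ≡ 1, so λ ≡ 21.
  x = λ² - 45 - 57 = 441 - 102 ≡ 4; y = λ·(45 - 4) - 57 ≡ 0. → (4, 0)
5P: (4, 0) + (57, 41). λ = (41 - 0)/(57 - 4) ≡ 41/53 mod 67. 53⁻¹ ≡ 43 (mod 67), so λ ≡ 21.
  x = λ² - 4 - 57 = 441 - 61 ≡ 45; y = λ·(4 - 45) - 0 ≡ 10. → (45, 10)
6P: (45, 10) + (57, 41). λ = (41 - 10)/(57 - 45) ≡ 31/12 mod 67. 12⁻¹ ≡ 28 (mod 67), so λ ≡ 64.
  x = λ² - 45 - 57 = 4096 - 102 ≡ 41; y = λ·(45 - 41) - 10 ≡ 45. → (41, 45)
7P: (41, 45) + (57, 41). λ = (41 - 45)/(57 - 41) ≡ 63/16 mod 67. 16⁻¹ ≡ 21 (mod 67) since 16·21 = 336 ≡ 1, so λ ≡ 50.
  x = λ² - 41 - 57 = 2500 - 98 ≡ 57; y = λ·(41 - 57) - 45 ≡ 26. → (57, 26)
8P: (57, 26) + (57, 41): same x and y₁ ≡ -y₂, so the sum is O.
8P = O, so the order is 8.

8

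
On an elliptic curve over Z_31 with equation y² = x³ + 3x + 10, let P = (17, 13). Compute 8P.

(17, 18)

Double-and-add on 8 = (1000)₂. Start with P = (17, 13) for the leading 1-bit.
double: tangent at (17, 13): λ = (3·17² + 3)/(2·13) ≡ 2/26. 26⁻¹ ≡ 6 (mod 31) since 26·6 = 156 ≡ 1, so λ ≡ 2·6 ≡ 12.
  x = λ² - 17 - 17 = 144 - 34 ≡ 17; y = λ·(17 - 17) - 13 ≡ 18. → (17, 18)
double: tangent at (17, 18): λ = (3·17² + 3)/(2·18) ≡ 2/5. 5⁻¹ ≡ 25 (mod 31), so λ ≡ 2·25 ≡ 19.
  x = λ² - 17 - 17 = 361 - 34 ≡ 17; y = λ·(17 - 17) - 18 ≡ 13. → (17, 13)
double: tangent at (17, 13): λ = (3·17² + 3)/(2·13) ≡ 2/26. 26⁻¹ ≡ 6 (mod 31) since 26·6 = 156 ≡ 1, so λ ≡ 2·6 ≡ 12.
  x = λ² - 17 - 17 = 144 - 34 ≡ 17; y = λ·(17 - 17) - 13 ≡ 18. → (17, 18)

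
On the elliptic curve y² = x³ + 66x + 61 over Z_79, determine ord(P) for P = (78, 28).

10

2P: tangent at (78, 28): λ = (3·78² + 66)/(2·28) ≡ 69/56. 56⁻¹ ≡ 24 (mod 79) since 56·24 = 1344 ≡ 1, so λ ≡ 69·24 ≡ 76.
  x = λ² - 78 - 78 = 5776 - 156 ≡ 11; y = λ·(78 - 11) - 28 ≡ 8. → (11, 8)
3P: (11, 8) + (78, 28). λ = (28 - 8)/(78 - 11) ≡ 20/67 mod 79. 67⁻¹ ≡ 46 (mod 79) since 67·46 = 3082 ≡ 1, so λ ≡ 51.
  x = λ² - 11 - 78 = 2601 - 89 ≡ 63; y = λ·(11 - 63) - 8 ≡ 26. → (63, 26)
4P: (63, 26) + (78, 28). λ = (28 - 26)/(78 - 63) ≡ 2/15 mod 79. 15⁻¹ ≡ 58 (mod 79), so λ ≡ 37.
  x = λ² - 63 - 78 = 1369 - 141 ≡ 43; y = λ·(63 - 43) - 26 ≡ 3. → (43, 3)
5P: (43, 3) + (78, 28). λ = (28 - 3)/(78 - 43) ≡ 25/35 mod 79. 35⁻¹ ≡ 70 (mod 79) since 35·70 = 2450 ≡ 1, so λ ≡ 12.
  x = λ² - 43 - 78 = 144 - 121 ≡ 23; y = λ·(43 - 23) - 3 ≡ 0. → (23, 0)
6P: (23, 0) + (78, 28). λ = (28 - 0)/(78 - 23) ≡ 28/55 mod 79. 55⁻¹ ≡ 23 (mod 79), so λ ≡ 12.
  x = λ² - 23 - 78 = 144 - 101 ≡ 43; y = λ·(23 - 43) - 0 ≡ 76. → (43, 76)
7P: (43, 76) + (78, 28). λ = (28 - 76)/(78 - 43) ≡ 31/35 mod 79. 35⁻¹ ≡ 70 (mod 79) since 35·70 = 2450 ≡ 1, so λ ≡ 37.
  x = λ² - 43 - 78 = 1369 - 121 ≡ 63; y = λ·(43 - 63) - 76 ≡ 53. → (63, 53)
8P: (63, 53) + (78, 28). λ = (28 - 53)/(78 - 63) ≡ 54/15 mod 79. 15⁻¹ ≡ 58 (mod 79) since 15·58 = 870 ≡ 1, so λ ≡ 51.
  x = λ² - 63 - 78 = 2601 - 141 ≡ 11; y = λ·(63 - 11) - 53 ≡ 71. → (11, 71)
9P: (11, 71) + (78, 28). λ = (28 - 71)/(78 - 11) ≡ 36/67 mod 79. 67⁻¹ ≡ 46 (mod 79) since 67·46 = 3082 ≡ 1, so λ ≡ 76.
  x = λ² - 11 - 78 = 5776 - 89 ≡ 78; y = λ·(11 - 78) - 71 ≡ 51. → (78, 51)
10P: (78, 51) + (78, 28): same x and y₁ ≡ -y₂, so the sum is the point at infinity.
10P = the point at infinity, so the order is 10.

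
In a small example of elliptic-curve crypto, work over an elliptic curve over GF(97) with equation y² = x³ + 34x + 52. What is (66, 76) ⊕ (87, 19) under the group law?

(84, 56)

(66, 76) + (87, 19). λ = (19 - 76)/(87 - 66) ≡ 40/21 mod 97. 21⁻¹ ≡ 37 (mod 97), so λ ≡ 25.
  x = λ² - 66 - 87 = 625 - 153 ≡ 84; y = λ·(66 - 84) - 76 ≡ 56. → (84, 56)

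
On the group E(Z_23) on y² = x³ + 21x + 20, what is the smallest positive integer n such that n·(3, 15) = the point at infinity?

3

2P: tangent at (3, 15): λ = (3·3² + 21)/(2·15) ≡ 2/7. 7⁻¹ ≡ 10 (mod 23), so λ ≡ 2·10 ≡ 20.
  x = λ² - 3 - 3 = 400 - 6 ≡ 3; y = λ·(3 - 3) - 15 ≡ 8. → (3, 8)
3P: (3, 8) + (3, 15): same x and y₁ ≡ -y₂, so the sum is the point at infinity.
3P = the point at infinity, so the order is 3.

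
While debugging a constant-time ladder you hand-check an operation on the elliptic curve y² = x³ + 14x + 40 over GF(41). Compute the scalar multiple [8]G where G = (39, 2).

Double-and-add on 8 = (1000)₂. Start with G = (39, 2) for the leading 1-bit.
double: tangent at (39, 2): λ = (3·39² + 14)/(2·2) ≡ 26/4. 4⁻¹ ≡ 31 (mod 41), so λ ≡ 26·31 ≡ 27.
  x = λ² - 39 - 39 = 729 - 78 ≡ 36; y = λ·(39 - 36) - 2 ≡ 38. → (36, 38)
double: tangent at (36, 38): λ = (3·36² + 14)/(2·38) ≡ 7/35. 35⁻¹ ≡ 34 (mod 41), so λ ≡ 7·34 ≡ 33.
  x = λ² - 36 - 36 = 1089 - 72 ≡ 33; y = λ·(36 - 33) - 38 ≡ 20. → (33, 20)
double: tangent at (33, 20): λ = (3·33² + 14)/(2·20) ≡ 1/40. 40⁻¹ ≡ 40 (mod 41), so λ ≡ 1·40 ≡ 40.
  x = λ² - 33 - 33 = 1600 - 66 ≡ 17; y = λ·(33 - 17) - 20 ≡ 5. → (17, 5)

(17, 5)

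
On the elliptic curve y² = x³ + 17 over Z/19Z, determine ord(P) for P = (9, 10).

9

2P: tangent at (9, 10): λ = (3·9² + 0)/(2·10) ≡ 15/1. 1⁻¹ ≡ 1 (mod 19) since 1·1 = 1 ≡ 1, so λ ≡ 15·1 ≡ 15.
  x = λ² - 9 - 9 = 225 - 18 ≡ 17; y = λ·(9 - 17) - 10 ≡ 3. → (17, 3)
3P: (17, 3) + (9, 10). λ = (10 - 3)/(9 - 17) ≡ 7/11 mod 19. 11⁻¹ ≡ 7 (mod 19), so λ ≡ 11.
  x = λ² - 17 - 9 = 121 - 26 ≡ 0; y = λ·(17 - 0) - 3 ≡ 13. → (0, 13)
4P: (0, 13) + (9, 10). λ = (10 - 13)/(9 - 0) ≡ 16/9 mod 19. 9⁻¹ ≡ 17 (mod 19), so λ ≡ 6.
  x = λ² - 0 - 9 = 36 - 9 ≡ 8; y = λ·(0 - 8) - 13 ≡ 15. → (8, 15)
5P: (8, 15) + (9, 10). λ = (10 - 15)/(9 - 8) ≡ 14/1 mod 19. 1⁻¹ ≡ 1 (mod 19) since 1·1 = 1 ≡ 1, so λ ≡ 14.
  x = λ² - 8 - 9 = 196 - 17 ≡ 8; y = λ·(8 - 8) - 15 ≡ 4. → (8, 4)
6P: (8, 4) + (9, 10). λ = (10 - 4)/(9 - 8) ≡ 6/1 mod 19. 1⁻¹ ≡ 1 (mod 19) since 1·1 = 1 ≡ 1, so λ ≡ 6.
  x = λ² - 8 - 9 = 36 - 17 ≡ 0; y = λ·(8 - 0) - 4 ≡ 6. → (0, 6)
7P: (0, 6) + (9, 10). λ = (10 - 6)/(9 - 0) ≡ 4/9 mod 19. 9⁻¹ ≡ 17 (mod 19) since 9·17 = 153 ≡ 1, so λ ≡ 11.
  x = λ² - 0 - 9 = 121 - 9 ≡ 17; y = λ·(0 - 17) - 6 ≡ 16. → (17, 16)
8P: (17, 16) + (9, 10). λ = (10 - 16)/(9 - 17) ≡ 13/11 mod 19. 11⁻¹ ≡ 7 (mod 19), so λ ≡ 15.
  x = λ² - 17 - 9 = 225 - 26 ≡ 9; y = λ·(17 - 9) - 16 ≡ 9. → (9, 9)
9P: (9, 9) + (9, 10): same x and y₁ ≡ -y₂, so the sum is O.
9P = O, so the order is 9.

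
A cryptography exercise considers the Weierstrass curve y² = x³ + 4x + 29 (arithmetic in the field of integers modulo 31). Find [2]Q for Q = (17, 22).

(22, 15)

tangent at (17, 22): λ = (3·17² + 4)/(2·22) ≡ 3/13. 13⁻¹ ≡ 12 (mod 31), so λ ≡ 3·12 ≡ 5.
  x = λ² - 17 - 17 = 25 - 34 ≡ 22; y = λ·(17 - 22) - 22 ≡ 15. → (22, 15)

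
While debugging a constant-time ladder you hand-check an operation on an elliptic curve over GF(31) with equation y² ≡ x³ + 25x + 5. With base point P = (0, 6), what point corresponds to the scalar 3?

Repeated addition: build up to 3P.
2P: tangent at (0, 6): λ = (3·0² + 25)/(2·6) ≡ 25/12. 12⁻¹ ≡ 13 (mod 31), so λ ≡ 25·13 ≡ 15.
  x = λ² - 0 - 0 = 225 - 0 ≡ 8; y = λ·(0 - 8) - 6 ≡ 29. → (8, 29)
3P: (8, 29) + (0, 6). λ = (6 - 29)/(0 - 8) ≡ 8/23 mod 31. 23⁻¹ ≡ 27 (mod 31) since 23·27 = 621 ≡ 1, so λ ≡ 30.
  x = λ² - 8 - 0 = 900 - 8 ≡ 24; y = λ·(8 - 24) - 29 ≡ 18. → (24, 18)

(24, 18)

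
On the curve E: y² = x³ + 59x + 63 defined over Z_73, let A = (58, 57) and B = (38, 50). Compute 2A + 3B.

(52, 32)

First 2A:
Repeated addition: build up to 2A.
2A: tangent at (58, 57): λ = (3·58² + 59)/(2·57) ≡ 4/41. 41⁻¹ ≡ 57 (mod 73), so λ ≡ 4·57 ≡ 9.
  x = λ² - 58 - 58 = 81 - 116 ≡ 38; y = λ·(58 - 38) - 57 ≡ 50. → (38, 50)
2A = (38, 50).
Next 3B:
Repeated addition: build up to 3B.
2B: tangent at (38, 50): λ = (3·38² + 59)/(2·50) ≡ 11/27. 27⁻¹ ≡ 46 (mod 73) since 27·46 = 1242 ≡ 1, so λ ≡ 11·46 ≡ 68.
  x = λ² - 38 - 38 = 4624 - 76 ≡ 22; y = λ·(38 - 22) - 50 ≡ 16. → (22, 16)
3B: (22, 16) + (38, 50). λ = (50 - 16)/(38 - 22) ≡ 34/16 mod 73. 16⁻¹ ≡ 32 (mod 73), so λ ≡ 66.
  x = λ² - 22 - 38 = 4356 - 60 ≡ 62; y = λ·(22 - 62) - 16 ≡ 45. → (62, 45)
3B = (62, 45).
Finally 2A + 3B:
(38, 50) + (62, 45). λ = (45 - 50)/(62 - 38) ≡ 68/24 mod 73. 24⁻¹ ≡ 70 (mod 73) since 24·70 = 1680 ≡ 1, so λ ≡ 15.
  x = λ² - 38 - 62 = 225 - 100 ≡ 52; y = λ·(38 - 52) - 50 ≡ 32. → (52, 32)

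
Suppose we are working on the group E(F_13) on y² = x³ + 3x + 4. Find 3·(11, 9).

Write Q = (11, 9).
Repeated addition: build up to 3Q.
2Q: tangent at (11, 9): λ = (3·11² + 3)/(2·9) ≡ 2/5. 5⁻¹ ≡ 8 (mod 13) since 5·8 = 40 ≡ 1, so λ ≡ 2·8 ≡ 3.
  x = λ² - 11 - 11 = 9 - 22 ≡ 0; y = λ·(11 - 0) - 9 ≡ 11. → (0, 11)
3Q: (0, 11) + (11, 9). λ = (9 - 11)/(11 - 0) ≡ 11/11 mod 13. 11⁻¹ ≡ 6 (mod 13) since 11·6 = 66 ≡ 1, so λ ≡ 1.
  x = λ² - 0 - 11 = 1 - 11 ≡ 3; y = λ·(0 - 3) - 11 ≡ 12. → (3, 12)

(3, 12)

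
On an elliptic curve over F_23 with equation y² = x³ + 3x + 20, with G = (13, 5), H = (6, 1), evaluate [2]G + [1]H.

(11, 2)

First 2G:
Repeated addition: build up to 2G.
2G: tangent at (13, 5): λ = (3·13² + 3)/(2·5) ≡ 4/10. 10⁻¹ ≡ 7 (mod 23), so λ ≡ 4·7 ≡ 5.
  x = λ² - 13 - 13 = 25 - 26 ≡ 22; y = λ·(13 - 22) - 5 ≡ 19. → (22, 19)
2G = (22, 19).
Finally 2G + H:
(22, 19) + (6, 1). λ = (1 - 19)/(6 - 22) ≡ 5/7 mod 23. 7⁻¹ ≡ 10 (mod 23), so λ ≡ 4.
  x = λ² - 22 - 6 = 16 - 28 ≡ 11; y = λ·(22 - 11) - 19 ≡ 2. → (11, 2)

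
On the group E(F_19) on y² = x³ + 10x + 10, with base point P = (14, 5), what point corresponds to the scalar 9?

(14, 5)

Repeated addition: build up to 9P.
2P: tangent at (14, 5): λ = (3·14² + 10)/(2·5) ≡ 9/10. 10⁻¹ ≡ 2 (mod 19), so λ ≡ 9·2 ≡ 18.
  x = λ² - 14 - 14 = 324 - 28 ≡ 11; y = λ·(14 - 11) - 5 ≡ 11. → (11, 11)
3P: (11, 11) + (14, 5). λ = (5 - 11)/(14 - 11) ≡ 13/3 mod 19. 3⁻¹ ≡ 13 (mod 19), so λ ≡ 17.
  x = λ² - 11 - 14 = 289 - 25 ≡ 17; y = λ·(11 - 17) - 11 ≡ 1. → (17, 1)
4P: (17, 1) + (14, 5). λ = (5 - 1)/(14 - 17) ≡ 4/16 mod 19. 16⁻¹ ≡ 6 (mod 19) since 16·6 = 96 ≡ 1, so λ ≡ 5.
  x = λ² - 17 - 14 = 25 - 31 ≡ 13; y = λ·(17 - 13) - 1 ≡ 0. → (13, 0)
5P: (13, 0) + (14, 5). λ = (5 - 0)/(14 - 13) ≡ 5/1 mod 19. 1⁻¹ ≡ 1 (mod 19), so λ ≡ 5.
  x = λ² - 13 - 14 = 25 - 27 ≡ 17; y = λ·(13 - 17) - 0 ≡ 18. → (17, 18)
6P: (17, 18) + (14, 5). λ = (5 - 18)/(14 - 17) ≡ 6/16 mod 19. 16⁻¹ ≡ 6 (mod 19), so λ ≡ 17.
  x = λ² - 17 - 14 = 289 - 31 ≡ 11; y = λ·(17 - 11) - 18 ≡ 8. → (11, 8)
7P: (11, 8) + (14, 5). λ = (5 - 8)/(14 - 11) ≡ 16/3 mod 19. 3⁻¹ ≡ 13 (mod 19) since 3·13 = 39 ≡ 1, so λ ≡ 18.
  x = λ² - 11 - 14 = 324 - 25 ≡ 14; y = λ·(11 - 14) - 8 ≡ 14. → (14, 14)
8P: (14, 14) + (14, 5): same x and y₁ ≡ -y₂, so the sum is the point at infinity.
9P: the point at infinity + (14, 5) = (14, 5) (identity).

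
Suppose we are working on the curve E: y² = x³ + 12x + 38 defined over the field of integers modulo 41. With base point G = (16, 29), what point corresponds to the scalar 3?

(40, 5)

Repeated addition: build up to 3G.
2G: tangent at (16, 29): λ = (3·16² + 12)/(2·29) ≡ 1/17. 17⁻¹ ≡ 29 (mod 41), so λ ≡ 1·29 ≡ 29.
  x = λ² - 16 - 16 = 841 - 32 ≡ 30; y = λ·(16 - 30) - 29 ≡ 16. → (30, 16)
3G: (30, 16) + (16, 29). λ = (29 - 16)/(16 - 30) ≡ 13/27 mod 41. 27⁻¹ ≡ 38 (mod 41), so λ ≡ 2.
  x = λ² - 30 - 16 = 4 - 46 ≡ 40; y = λ·(30 - 40) - 16 ≡ 5. → (40, 5)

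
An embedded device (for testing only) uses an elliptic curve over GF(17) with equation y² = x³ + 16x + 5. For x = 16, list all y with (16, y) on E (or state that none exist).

none

x³ + 16x + 5 = 4357 ≡ 5 (mod 17).
5 is a non-residue mod 17; no y exists.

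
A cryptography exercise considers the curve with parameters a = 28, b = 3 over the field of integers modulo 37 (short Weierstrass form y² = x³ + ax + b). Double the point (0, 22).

tangent at (0, 22): λ = (3·0² + 28)/(2·22) ≡ 28/7. 7⁻¹ ≡ 16 (mod 37), so λ ≡ 28·16 ≡ 4.
  x = λ² - 0 - 0 = 16 - 0 ≡ 16; y = λ·(0 - 16) - 22 ≡ 25. → (16, 25)

(16, 25)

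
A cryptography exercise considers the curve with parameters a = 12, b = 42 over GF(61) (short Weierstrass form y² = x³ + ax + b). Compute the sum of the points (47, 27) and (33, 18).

(47, 27) + (33, 18). λ = (18 - 27)/(33 - 47) ≡ 52/47 mod 61. 47⁻¹ ≡ 13 (mod 61), so λ ≡ 5.
  x = λ² - 47 - 33 = 25 - 80 ≡ 6; y = λ·(47 - 6) - 27 ≡ 56. → (6, 56)

(6, 56)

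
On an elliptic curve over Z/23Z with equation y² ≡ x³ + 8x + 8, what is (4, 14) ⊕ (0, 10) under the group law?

(4, 14) + (0, 10). λ = (10 - 14)/(0 - 4) ≡ 19/19 mod 23. 19⁻¹ ≡ 17 (mod 23), so λ ≡ 1.
  x = λ² - 4 - 0 = 1 - 4 ≡ 20; y = λ·(4 - 20) - 14 ≡ 16. → (20, 16)

(20, 16)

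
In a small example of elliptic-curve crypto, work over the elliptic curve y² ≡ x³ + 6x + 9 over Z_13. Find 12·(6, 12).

Write Q = (6, 12).
Double-and-add on 12 = (1100)₂. Start with Q = (6, 12) for the leading 1-bit.
double: tangent at (6, 12): λ = (3·6² + 6)/(2·12) ≡ 10/11. 11⁻¹ ≡ 6 (mod 13), so λ ≡ 10·6 ≡ 8.
  x = λ² - 6 - 6 = 64 - 12 ≡ 0; y = λ·(6 - 0) - 12 ≡ 10. → (0, 10)
add Q: (0, 10) + (6, 12). λ = (12 - 10)/(6 - 0) ≡ 2/6 mod 13. 6⁻¹ ≡ 11 (mod 13), so λ ≡ 9.
  x = λ² - 0 - 6 = 81 - 6 ≡ 10; y = λ·(0 - 10) - 10 ≡ 4. → (10, 4)
double: tangent at (10, 4): λ = (3·10² + 6)/(2·4) ≡ 7/8. 8⁻¹ ≡ 5 (mod 13), so λ ≡ 7·5 ≡ 9.
  x = λ² - 10 - 10 = 81 - 20 ≡ 9; y = λ·(10 - 9) - 4 ≡ 5. → (9, 5)
double: tangent at (9, 5): λ = (3·9² + 6)/(2·5) ≡ 2/10. 10⁻¹ ≡ 4 (mod 13), so λ ≡ 2·4 ≡ 8.
  x = λ² - 9 - 9 = 64 - 18 ≡ 7; y = λ·(9 - 7) - 5 ≡ 11. → (7, 11)

(7, 11)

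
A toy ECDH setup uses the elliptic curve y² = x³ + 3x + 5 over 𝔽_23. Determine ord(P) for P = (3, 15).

2P: tangent at (3, 15): λ = (3·3² + 3)/(2·15) ≡ 7/7. 7⁻¹ ≡ 10 (mod 23) since 7·10 = 70 ≡ 1, so λ ≡ 7·10 ≡ 1.
  x = λ² - 3 - 3 = 1 - 6 ≡ 18; y = λ·(3 - 18) - 15 ≡ 16. → (18, 16)
3P: (18, 16) + (3, 15). λ = (15 - 16)/(3 - 18) ≡ 22/8 mod 23. 8⁻¹ ≡ 3 (mod 23), so λ ≡ 20.
  x = λ² - 18 - 3 = 400 - 21 ≡ 11; y = λ·(18 - 11) - 16 ≡ 9. → (11, 9)
4P: (11, 9) + (3, 15). λ = (15 - 9)/(3 - 11) ≡ 6/15 mod 23. 15⁻¹ ≡ 20 (mod 23), so λ ≡ 5.
  x = λ² - 11 - 3 = 25 - 14 ≡ 11; y = λ·(11 - 11) - 9 ≡ 14. → (11, 14)
5P: (11, 14) + (3, 15). λ = (15 - 14)/(3 - 11) ≡ 1/15 mod 23. 15⁻¹ ≡ 20 (mod 23) since 15·20 = 300 ≡ 1, so λ ≡ 20.
  x = λ² - 11 - 3 = 400 - 14 ≡ 18; y = λ·(11 - 18) - 14 ≡ 7. → (18, 7)
6P: (18, 7) + (3, 15). λ = (15 - 7)/(3 - 18) ≡ 8/8 mod 23. 8⁻¹ ≡ 3 (mod 23), so λ ≡ 1.
  x = λ² - 18 - 3 = 1 - 21 ≡ 3; y = λ·(18 - 3) - 7 ≡ 8. → (3, 8)
7P: (3, 8) + (3, 15): same x and y₁ ≡ -y₂, so the sum is ∞.
7P = ∞, so the order is 7.

7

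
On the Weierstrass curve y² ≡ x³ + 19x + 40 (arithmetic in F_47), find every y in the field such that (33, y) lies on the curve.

x³ + 19x + 40 = 36604 ≡ 38 (mod 47).
38 is a non-residue mod 47; no y exists.

none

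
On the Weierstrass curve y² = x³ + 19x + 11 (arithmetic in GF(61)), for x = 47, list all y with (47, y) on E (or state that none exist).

x³ + 19x + 11 = 104727 ≡ 51 (mod 61).
51 is a non-residue mod 61; no y exists.

none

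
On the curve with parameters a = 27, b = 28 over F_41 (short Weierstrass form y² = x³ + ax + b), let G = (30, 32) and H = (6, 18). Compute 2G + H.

(26, 26)

First 2G:
Repeated addition: build up to 2G.
2G: tangent at (30, 32): λ = (3·30² + 27)/(2·32) ≡ 21/23. 23⁻¹ ≡ 25 (mod 41), so λ ≡ 21·25 ≡ 33.
  x = λ² - 30 - 30 = 1089 - 60 ≡ 4; y = λ·(30 - 4) - 32 ≡ 6. → (4, 6)
2G = (4, 6).
Finally 2G + H:
(4, 6) + (6, 18). λ = (18 - 6)/(6 - 4) ≡ 12/2 mod 41. 2⁻¹ ≡ 21 (mod 41) since 2·21 = 42 ≡ 1, so λ ≡ 6.
  x = λ² - 4 - 6 = 36 - 10 ≡ 26; y = λ·(4 - 26) - 6 ≡ 26. → (26, 26)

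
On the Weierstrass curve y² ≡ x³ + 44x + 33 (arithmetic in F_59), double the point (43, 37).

tangent at (43, 37): λ = (3·43² + 44)/(2·37) ≡ 45/15. 15⁻¹ ≡ 4 (mod 59), so λ ≡ 45·4 ≡ 3.
  x = λ² - 43 - 43 = 9 - 86 ≡ 41; y = λ·(43 - 41) - 37 ≡ 28. → (41, 28)

(41, 28)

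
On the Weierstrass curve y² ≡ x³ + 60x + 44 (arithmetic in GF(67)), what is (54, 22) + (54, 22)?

(61, 2)

tangent at (54, 22): λ = (3·54² + 60)/(2·22) ≡ 31/44. 44⁻¹ ≡ 32 (mod 67) since 44·32 = 1408 ≡ 1, so λ ≡ 31·32 ≡ 54.
  x = λ² - 54 - 54 = 2916 - 108 ≡ 61; y = λ·(54 - 61) - 22 ≡ 2. → (61, 2)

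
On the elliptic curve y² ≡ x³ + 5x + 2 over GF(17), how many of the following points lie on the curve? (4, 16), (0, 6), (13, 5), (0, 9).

2

(4, 16): 16² ≡ 1, rhs ≡ 1 → on.
(0, 6): 6² ≡ 2, rhs ≡ 2 → on.
(13, 5): 5² ≡ 8, rhs ≡ 3 → off.
(0, 9): 9² ≡ 13, rhs ≡ 2 → off.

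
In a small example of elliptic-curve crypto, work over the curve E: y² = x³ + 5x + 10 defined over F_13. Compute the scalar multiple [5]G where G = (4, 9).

(4, 4)

Repeated addition: build up to 5G.
2G: tangent at (4, 9): λ = (3·4² + 5)/(2·9) ≡ 1/5. 5⁻¹ ≡ 8 (mod 13), so λ ≡ 1·8 ≡ 8.
  x = λ² - 4 - 4 = 64 - 8 ≡ 4; y = λ·(4 - 4) - 9 ≡ 4. → (4, 4)
3G: (4, 4) + (4, 9): same x and y₁ ≡ -y₂, so the sum is O.
4G: O + (4, 9) = (4, 9) (identity).
5G: tangent at (4, 9): λ = (3·4² + 5)/(2·9) ≡ 1/5. 5⁻¹ ≡ 8 (mod 13), so λ ≡ 1·8 ≡ 8.
  x = λ² - 4 - 4 = 64 - 8 ≡ 4; y = λ·(4 - 4) - 9 ≡ 4. → (4, 4)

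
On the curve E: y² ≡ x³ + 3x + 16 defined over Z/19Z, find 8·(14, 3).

(8, 1)

Write G = (14, 3).
Repeated addition: build up to 8G.
2G: tangent at (14, 3): λ = (3·14² + 3)/(2·3) ≡ 2/6. 6⁻¹ ≡ 16 (mod 19) since 6·16 = 96 ≡ 1, so λ ≡ 2·16 ≡ 13.
  x = λ² - 14 - 14 = 169 - 28 ≡ 8; y = λ·(14 - 8) - 3 ≡ 18. → (8, 18)
3G: (8, 18) + (14, 3). λ = (3 - 18)/(14 - 8) ≡ 4/6 mod 19. 6⁻¹ ≡ 16 (mod 19), so λ ≡ 7.
  x = λ² - 8 - 14 = 49 - 22 ≡ 8; y = λ·(8 - 8) - 18 ≡ 1. → (8, 1)
4G: (8, 1) + (14, 3). λ = (3 - 1)/(14 - 8) ≡ 2/6 mod 19. 6⁻¹ ≡ 16 (mod 19) since 6·16 = 96 ≡ 1, so λ ≡ 13.
  x = λ² - 8 - 14 = 169 - 22 ≡ 14; y = λ·(8 - 14) - 1 ≡ 16. → (14, 16)
5G: (14, 16) + (14, 3): same x and y₁ ≡ -y₂, so the sum is O.
6G: O + (14, 3) = (14, 3) (identity).
7G: tangent at (14, 3): λ = (3·14² + 3)/(2·3) ≡ 2/6. 6⁻¹ ≡ 16 (mod 19), so λ ≡ 2·16 ≡ 13.
  x = λ² - 14 - 14 = 169 - 28 ≡ 8; y = λ·(14 - 8) - 3 ≡ 18. → (8, 18)
8G: (8, 18) + (14, 3). λ = (3 - 18)/(14 - 8) ≡ 4/6 mod 19. 6⁻¹ ≡ 16 (mod 19) since 6·16 = 96 ≡ 1, so λ ≡ 7.
  x = λ² - 8 - 14 = 49 - 22 ≡ 8; y = λ·(8 - 8) - 18 ≡ 1. → (8, 1)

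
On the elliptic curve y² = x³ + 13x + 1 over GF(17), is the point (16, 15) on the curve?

yes

y² = 15² ≡ 4; x³ + 13x + 1 = 4305 ≡ 4 (mod 17). 4 = 4.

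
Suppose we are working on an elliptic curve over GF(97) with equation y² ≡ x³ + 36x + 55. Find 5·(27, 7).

(64, 9)

Write P = (27, 7).
Double-and-add on 5 = (101)₂. Start with P = (27, 7) for the leading 1-bit.
double: tangent at (27, 7): λ = (3·27² + 36)/(2·7) ≡ 89/14. 14⁻¹ ≡ 7 (mod 97), so λ ≡ 89·7 ≡ 41.
  x = λ² - 27 - 27 = 1681 - 54 ≡ 75; y = λ·(27 - 75) - 7 ≡ 62. → (75, 62)
double: tangent at (75, 62): λ = (3·75² + 36)/(2·62) ≡ 33/27. 27⁻¹ ≡ 18 (mod 97) since 27·18 = 486 ≡ 1, so λ ≡ 33·18 ≡ 12.
  x = λ² - 75 - 75 = 144 - 150 ≡ 91; y = λ·(75 - 91) - 62 ≡ 37. → (91, 37)
add P: (91, 37) + (27, 7). λ = (7 - 37)/(27 - 91) ≡ 67/33 mod 97. 33⁻¹ ≡ 50 (mod 97), so λ ≡ 52.
  x = λ² - 91 - 27 = 2704 - 118 ≡ 64; y = λ·(91 - 64) - 37 ≡ 9. → (64, 9)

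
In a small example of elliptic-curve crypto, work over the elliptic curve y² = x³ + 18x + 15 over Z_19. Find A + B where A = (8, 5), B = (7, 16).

(11, 9)

(8, 5) + (7, 16). λ = (16 - 5)/(7 - 8) ≡ 11/18 mod 19. 18⁻¹ ≡ 18 (mod 19), so λ ≡ 8.
  x = λ² - 8 - 7 = 64 - 15 ≡ 11; y = λ·(8 - 11) - 5 ≡ 9. → (11, 9)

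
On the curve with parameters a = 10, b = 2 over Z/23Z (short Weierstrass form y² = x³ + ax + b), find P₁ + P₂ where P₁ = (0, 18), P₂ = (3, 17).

(15, 10)

(0, 18) + (3, 17). λ = (17 - 18)/(3 - 0) ≡ 22/3 mod 23. 3⁻¹ ≡ 8 (mod 23), so λ ≡ 15.
  x = λ² - 0 - 3 = 225 - 3 ≡ 15; y = λ·(0 - 15) - 18 ≡ 10. → (15, 10)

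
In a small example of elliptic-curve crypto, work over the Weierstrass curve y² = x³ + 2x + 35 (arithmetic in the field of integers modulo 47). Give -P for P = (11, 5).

-(11, 5) = (11, -5 mod 47) = (11, 42).

(11, 42)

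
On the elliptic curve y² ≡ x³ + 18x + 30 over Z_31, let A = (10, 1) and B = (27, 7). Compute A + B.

(10, 1) + (27, 7). λ = (7 - 1)/(27 - 10) ≡ 6/17 mod 31. 17⁻¹ ≡ 11 (mod 31), so λ ≡ 4.
  x = λ² - 10 - 27 = 16 - 37 ≡ 10; y = λ·(10 - 10) - 1 ≡ 30. → (10, 30)

(10, 30)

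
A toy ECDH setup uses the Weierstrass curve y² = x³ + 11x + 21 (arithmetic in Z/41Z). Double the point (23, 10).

(40, 38)

tangent at (23, 10): λ = (3·23² + 11)/(2·10) ≡ 40/20. 20⁻¹ ≡ 39 (mod 41) since 20·39 = 780 ≡ 1, so λ ≡ 40·39 ≡ 2.
  x = λ² - 23 - 23 = 4 - 46 ≡ 40; y = λ·(23 - 40) - 10 ≡ 38. → (40, 38)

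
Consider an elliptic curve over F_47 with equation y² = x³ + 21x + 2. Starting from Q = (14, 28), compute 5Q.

Repeated addition: build up to 5Q.
2Q: tangent at (14, 28): λ = (3·14² + 21)/(2·28) ≡ 45/9. 9⁻¹ ≡ 21 (mod 47), so λ ≡ 45·21 ≡ 5.
  x = λ² - 14 - 14 = 25 - 28 ≡ 44; y = λ·(14 - 44) - 28 ≡ 10. → (44, 10)
3Q: (44, 10) + (14, 28). λ = (28 - 10)/(14 - 44) ≡ 18/17 mod 47. 17⁻¹ ≡ 36 (mod 47), so λ ≡ 37.
  x = λ² - 44 - 14 = 1369 - 58 ≡ 42; y = λ·(44 - 42) - 10 ≡ 17. → (42, 17)
4Q: (42, 17) + (14, 28). λ = (28 - 17)/(14 - 42) ≡ 11/19 mod 47. 19⁻¹ ≡ 5 (mod 47), so λ ≡ 8.
  x = λ² - 42 - 14 = 64 - 56 ≡ 8; y = λ·(42 - 8) - 17 ≡ 20. → (8, 20)
5Q: (8, 20) + (14, 28). λ = (28 - 20)/(14 - 8) ≡ 8/6 mod 47. 6⁻¹ ≡ 8 (mod 47), so λ ≡ 17.
  x = λ² - 8 - 14 = 289 - 22 ≡ 32; y = λ·(8 - 32) - 20 ≡ 42. → (32, 42)

(32, 42)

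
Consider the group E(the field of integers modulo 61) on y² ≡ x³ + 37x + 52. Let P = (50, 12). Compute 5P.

(4, 52)

Double-and-add on 5 = (101)₂. Start with P = (50, 12) for the leading 1-bit.
double: tangent at (50, 12): λ = (3·50² + 37)/(2·12) ≡ 34/24. 24⁻¹ ≡ 28 (mod 61), so λ ≡ 34·28 ≡ 37.
  x = λ² - 50 - 50 = 1369 - 100 ≡ 49; y = λ·(50 - 49) - 12 ≡ 25. → (49, 25)
double: tangent at (49, 25): λ = (3·49² + 37)/(2·25) ≡ 42/50. 50⁻¹ ≡ 11 (mod 61), so λ ≡ 42·11 ≡ 35.
  x = λ² - 49 - 49 = 1225 - 98 ≡ 29; y = λ·(49 - 29) - 25 ≡ 4. → (29, 4)
add P: (29, 4) + (50, 12). λ = (12 - 4)/(50 - 29) ≡ 8/21 mod 61. 21⁻¹ ≡ 32 (mod 61) since 21·32 = 672 ≡ 1, so λ ≡ 12.
  x = λ² - 29 - 50 = 144 - 79 ≡ 4; y = λ·(29 - 4) - 4 ≡ 52. → (4, 52)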